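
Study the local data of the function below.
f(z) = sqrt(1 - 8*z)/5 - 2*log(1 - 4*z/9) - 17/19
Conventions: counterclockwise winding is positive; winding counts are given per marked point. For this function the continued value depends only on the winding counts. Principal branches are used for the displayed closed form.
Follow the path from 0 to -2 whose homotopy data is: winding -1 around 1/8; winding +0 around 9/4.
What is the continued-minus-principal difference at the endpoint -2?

Continued minus principal equals -(2/5)*sqrt(17).

The rational part is single-valued and drops out of the difference; each branch term changes only by its own monodromy.
(-2)*log(1 - z/(9/4)): winding 0 around 9/4, so this term returns to its principal value, contribution 0.
(1/5)*sqrt(1 - z/(1/8)): winding -1 is odd, the square root flips sign, contributing -2*(1/5)*sqrt(1 - (-2)/(1/8)) = -2*(1/5)*sqrt(17) = -(2/5)*sqrt(17).
Summing the contributions at z = -2 gives -(2/5)*sqrt(17).


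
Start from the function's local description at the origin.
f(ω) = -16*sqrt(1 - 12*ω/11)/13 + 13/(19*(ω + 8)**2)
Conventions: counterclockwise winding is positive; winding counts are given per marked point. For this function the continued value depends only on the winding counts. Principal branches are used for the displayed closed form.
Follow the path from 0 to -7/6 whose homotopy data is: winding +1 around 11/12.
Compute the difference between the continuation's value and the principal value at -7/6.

The rational part is single-valued and drops out of the difference; each branch term changes only by its own monodromy.
(-16/13)*sqrt(1 - ω/(11/12)): winding +1 is odd, the square root flips sign, contributing -2*(-16/13)*sqrt(1 - (-7/6)/(11/12)) = -2*(-16/13)*sqrt(25/11) = (160/143)*sqrt(11).
Summing the contributions at ω = -7/6 gives (160/143)*sqrt(11).

Continued minus principal equals (160/143)*sqrt(11).


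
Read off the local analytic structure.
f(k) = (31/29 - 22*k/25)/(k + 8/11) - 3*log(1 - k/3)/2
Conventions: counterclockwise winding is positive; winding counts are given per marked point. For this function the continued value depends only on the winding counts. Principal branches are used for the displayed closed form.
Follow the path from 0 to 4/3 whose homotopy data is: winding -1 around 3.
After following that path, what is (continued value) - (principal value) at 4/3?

The rational part is single-valued and drops out of the difference; each branch term changes only by its own monodromy.
(-3/2)*log(1 - k/(3)): each positive loop around 3 adds 2*pi*i to the log, so winding -1 contributes (-3/2)*(-1)*2*pi*i = (3)*pi*i.
Summing the contributions at k = 4/3 gives (3)*pi*i.

Continued minus principal equals (3)*pi*i.


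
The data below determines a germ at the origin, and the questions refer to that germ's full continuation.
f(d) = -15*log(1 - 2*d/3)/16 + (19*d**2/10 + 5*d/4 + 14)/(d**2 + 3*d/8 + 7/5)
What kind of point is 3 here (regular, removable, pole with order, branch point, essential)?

The point is a regular point.

Denominator factors: d**2 + 3*d/8 + 7/5 = 461/40 at d = 3 — none vanishes.
Branch term log(1 - d/(3/2)): argument at 3 is -1, nonzero, so 3 is not its branch point (a point on a principal cut is still regular for the continued germ).
So the germ continues analytically to 3.


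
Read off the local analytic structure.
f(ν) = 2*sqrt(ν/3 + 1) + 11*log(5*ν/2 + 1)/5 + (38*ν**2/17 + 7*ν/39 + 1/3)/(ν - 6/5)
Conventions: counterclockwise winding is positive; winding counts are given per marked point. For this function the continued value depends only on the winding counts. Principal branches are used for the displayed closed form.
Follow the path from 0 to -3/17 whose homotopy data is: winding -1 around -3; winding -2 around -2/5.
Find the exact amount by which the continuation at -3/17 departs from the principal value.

Continued minus principal equals (-(16/17)*sqrt(17)) - ((44/5)*pi)*i.

The rational part is single-valued and drops out of the difference; each branch term changes only by its own monodromy.
(2)*sqrt(1 - ν/(-3)): winding -1 is odd, the square root flips sign, contributing -2*(2)*sqrt(1 - (-3/17)/(-3)) = -2*(2)*sqrt(16/17) = -(16/17)*sqrt(17).
(11/5)*log(1 - ν/(-2/5)): each positive loop around -2/5 adds 2*pi*i to the log, so winding -2 contributes (11/5)*(-2)*2*pi*i = -(44/5)*pi*i.
Summing the contributions at ν = -3/17 gives (-(16/17)*sqrt(17)) - ((44/5)*pi)*i.


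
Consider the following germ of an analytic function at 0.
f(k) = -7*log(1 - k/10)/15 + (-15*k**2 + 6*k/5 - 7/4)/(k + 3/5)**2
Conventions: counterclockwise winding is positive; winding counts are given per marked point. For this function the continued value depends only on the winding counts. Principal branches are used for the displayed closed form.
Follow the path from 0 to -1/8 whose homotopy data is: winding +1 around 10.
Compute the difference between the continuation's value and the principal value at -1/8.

The rational part is single-valued and drops out of the difference; each branch term changes only by its own monodromy.
(-7/15)*log(1 - k/(10)): each positive loop around 10 adds 2*pi*i to the log, so winding +1 contributes (-7/15)*(1)*2*pi*i = -(14/15)*pi*i.
Summing the contributions at k = -1/8 gives -(14/15)*pi*i.

Continued minus principal equals -(14/15)*pi*i.


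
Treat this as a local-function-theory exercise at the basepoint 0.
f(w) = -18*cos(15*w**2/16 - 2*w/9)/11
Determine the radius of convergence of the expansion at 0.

The factor cos(15*w**2/16 - 2*w/9) is entire and contributes no finite singular point.
The polynomial part has no poles.
No finite singular points: the Taylor series at 0 converges everywhere.

The radius of convergence is infinite.


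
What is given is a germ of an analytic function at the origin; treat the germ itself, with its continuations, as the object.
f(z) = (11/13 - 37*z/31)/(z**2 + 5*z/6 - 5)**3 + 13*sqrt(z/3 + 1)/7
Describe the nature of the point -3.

The term (13/7)*sqrt(1 - z/(-3)) has argument 1 - -3/(-3) = 0 at -3: a square-root (algebraic, two-sheeted) branch point; the remaining terms are analytic or single-valued there.

The point is an algebraic (square-root) branch point.


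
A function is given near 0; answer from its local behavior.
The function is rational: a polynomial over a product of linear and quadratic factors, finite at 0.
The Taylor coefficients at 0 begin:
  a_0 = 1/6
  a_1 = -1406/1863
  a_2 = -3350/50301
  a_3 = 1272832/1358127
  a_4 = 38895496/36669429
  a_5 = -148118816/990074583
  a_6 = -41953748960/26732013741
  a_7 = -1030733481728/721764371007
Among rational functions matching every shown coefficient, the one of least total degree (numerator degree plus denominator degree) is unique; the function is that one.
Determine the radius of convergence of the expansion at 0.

No rational of total degree below 4 reproduces all 8 coefficients; solving the [2/2] Pade equations on them gives f(γ) = (19*γ**2/27 - 16*γ/23 + 1/8)/(γ**2 - 7*γ/9 + 3/4), whose expansion matches every shown term.
Denominator factor (γ**2 - 7*γ/9 + 3/4): discriminant -194/81, complex-conjugate roots (7/18) + ((1/18)*sqrt(194))*i and (7/18) - ((1/18)*sqrt(194))*i; poles of order 1, moduli (1/2)*sqrt(3) and (1/2)*sqrt(3).
The radius of convergence is the smallest modulus among the singular points: (1/2)*sqrt(3).

The radius of convergence is (1/2)*sqrt(3).


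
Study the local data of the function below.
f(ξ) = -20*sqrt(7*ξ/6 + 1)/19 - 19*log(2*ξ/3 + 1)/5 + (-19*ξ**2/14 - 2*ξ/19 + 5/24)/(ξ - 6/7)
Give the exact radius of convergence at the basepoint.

The radius of convergence is 6/7.

Denominator factor (ξ - 6/7): pole of order 1 at 6/7, modulus 6/7.
Branch term (-19/5)*log(1 - ξ/(-3/2)): its argument vanishes at ξ = -3/2, a logarithmic branch point, modulus 3/2.
Branch term (-20/19)*sqrt(1 - ξ/(-6/7)): its argument vanishes at ξ = -6/7, a square-root branch point, modulus 6/7.
The radius of convergence is the smallest modulus among the singular points: 6/7.


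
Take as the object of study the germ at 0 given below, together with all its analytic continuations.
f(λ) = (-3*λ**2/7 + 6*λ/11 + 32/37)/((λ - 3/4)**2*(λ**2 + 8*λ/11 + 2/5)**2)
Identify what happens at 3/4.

The point is a pole of order 2.

The denominator factor λ - 3/4 vanishes at 3/4 and appears to the power 2; the numerator there equals 47083/45584, nonzero, and no other factor vanishes.
Hence a pole whose order is the multiplicity, 2.


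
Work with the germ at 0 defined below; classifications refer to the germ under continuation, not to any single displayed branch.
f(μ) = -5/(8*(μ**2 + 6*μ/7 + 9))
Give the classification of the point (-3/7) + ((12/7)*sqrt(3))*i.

The point is a pole of order 1.

The denominator factor μ**2 + 6*μ/7 + 9 vanishes at (-3/7) + ((12/7)*sqrt(3))*i and appears to the power 1; the numerator there equals -5/8, nonzero, and no other factor vanishes.
Hence a pole whose order is the multiplicity, 1.


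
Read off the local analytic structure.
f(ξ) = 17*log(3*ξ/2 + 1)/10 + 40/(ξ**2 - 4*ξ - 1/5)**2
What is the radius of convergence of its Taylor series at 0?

The radius of convergence is -2 + (1/5)*sqrt(105).

Denominator factor (ξ**2 - 4*ξ - 1/5)^2: discriminant 84/5, real irrational roots 2 + (1/5)*sqrt(105) and 2 - (1/5)*sqrt(105); poles of order 2, moduli 2 + (1/5)*sqrt(105) and -2 + (1/5)*sqrt(105).
Branch term (17/10)*log(1 - ξ/(-2/3)): its argument vanishes at ξ = -2/3, a logarithmic branch point, modulus 2/3.
The radius of convergence is the smallest modulus among the singular points: -2 + (1/5)*sqrt(105).


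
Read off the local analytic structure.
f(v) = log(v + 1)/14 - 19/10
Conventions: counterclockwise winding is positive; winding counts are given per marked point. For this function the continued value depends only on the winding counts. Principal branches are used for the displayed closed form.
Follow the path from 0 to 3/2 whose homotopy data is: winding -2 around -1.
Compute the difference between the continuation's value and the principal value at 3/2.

The rational part is single-valued and drops out of the difference; each branch term changes only by its own monodromy.
(1/14)*log(1 - v/(-1)): each positive loop around -1 adds 2*pi*i to the log, so winding -2 contributes (1/14)*(-2)*2*pi*i = -(2/7)*pi*i.
Summing the contributions at v = 3/2 gives -(2/7)*pi*i.

Continued minus principal equals -(2/7)*pi*i.


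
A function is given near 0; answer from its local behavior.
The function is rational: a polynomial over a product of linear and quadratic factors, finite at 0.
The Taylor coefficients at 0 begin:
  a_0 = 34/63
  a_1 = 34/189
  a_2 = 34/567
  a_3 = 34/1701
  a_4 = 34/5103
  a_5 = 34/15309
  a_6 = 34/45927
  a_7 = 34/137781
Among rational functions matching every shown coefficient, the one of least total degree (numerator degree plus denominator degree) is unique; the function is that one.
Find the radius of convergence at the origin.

The radius of convergence is 3.

No rational of total degree below 1 reproduces all 8 coefficients; solving the [0/1] Pade equations on them gives f(z) = -34/(21*(z - 3)), whose expansion matches every shown term.
Denominator factor (z - 3): pole of order 1 at 3, modulus 3.
The radius of convergence is the smallest modulus among the singular points: 3.


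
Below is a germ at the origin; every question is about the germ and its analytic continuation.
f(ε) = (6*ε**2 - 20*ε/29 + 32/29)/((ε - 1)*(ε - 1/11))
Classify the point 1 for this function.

The point is a pole of order 1.

The denominator factor ε - 1 vanishes at 1 and appears to the power 1; the numerator there equals 186/29, nonzero, and no other factor vanishes.
Hence a pole whose order is the multiplicity, 1.


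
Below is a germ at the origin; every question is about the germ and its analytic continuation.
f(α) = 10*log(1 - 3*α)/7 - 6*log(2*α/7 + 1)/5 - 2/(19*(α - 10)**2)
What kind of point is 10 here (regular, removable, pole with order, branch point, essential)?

The denominator factor α - 10 vanishes at 10 and appears to the power 2; the numerator there equals -2/19, nonzero, and no other factor vanishes.
The branch terms are analytic at this point.
Hence a pole whose order is the multiplicity, 2.

The point is a pole of order 2.


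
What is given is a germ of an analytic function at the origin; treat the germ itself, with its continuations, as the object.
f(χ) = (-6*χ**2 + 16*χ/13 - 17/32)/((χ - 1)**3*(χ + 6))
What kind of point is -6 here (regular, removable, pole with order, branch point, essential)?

The point is a pole of order 1.

The denominator factor χ + 6 vanishes at -6 and appears to the power 1; the numerator there equals -93149/416, nonzero, and no other factor vanishes.
Hence a pole whose order is the multiplicity, 1.


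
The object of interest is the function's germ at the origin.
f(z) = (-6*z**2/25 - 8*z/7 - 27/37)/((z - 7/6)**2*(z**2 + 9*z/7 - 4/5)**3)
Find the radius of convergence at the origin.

The radius of convergence is -9/14 + (1/70)*sqrt(5945).

Denominator factor (z**2 + 9*z/7 - 4/5)^3: discriminant 1189/245, real irrational roots -9/14 + (1/70)*sqrt(5945) and -9/14 - (1/70)*sqrt(5945); poles of order 3, moduli -9/14 + (1/70)*sqrt(5945) and 9/14 + (1/70)*sqrt(5945).
Denominator factor (z - 7/6)^2: pole of order 2 at 7/6, modulus 7/6.
The radius of convergence is the smallest modulus among the singular points: -9/14 + (1/70)*sqrt(5945).


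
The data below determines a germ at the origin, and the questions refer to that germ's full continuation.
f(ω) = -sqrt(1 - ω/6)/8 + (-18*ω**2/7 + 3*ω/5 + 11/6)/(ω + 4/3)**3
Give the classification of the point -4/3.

The denominator factor ω + 4/3 vanishes at -4/3 and appears to the power 3; the numerator there equals -743/210, nonzero, and no other factor vanishes.
The branch terms are analytic at this point.
Hence a pole whose order is the multiplicity, 3.

The point is a pole of order 3.


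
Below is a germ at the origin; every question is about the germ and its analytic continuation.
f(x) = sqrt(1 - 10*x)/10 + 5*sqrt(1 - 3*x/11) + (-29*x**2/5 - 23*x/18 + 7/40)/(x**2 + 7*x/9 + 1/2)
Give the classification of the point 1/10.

The point is an algebraic (square-root) branch point.

The term (1/10)*sqrt(1 - x/(1/10)) has argument 1 - 1/10/(1/10) = 0 at 1/10: a square-root (algebraic, two-sheeted) branch point; the remaining terms are analytic or single-valued there.


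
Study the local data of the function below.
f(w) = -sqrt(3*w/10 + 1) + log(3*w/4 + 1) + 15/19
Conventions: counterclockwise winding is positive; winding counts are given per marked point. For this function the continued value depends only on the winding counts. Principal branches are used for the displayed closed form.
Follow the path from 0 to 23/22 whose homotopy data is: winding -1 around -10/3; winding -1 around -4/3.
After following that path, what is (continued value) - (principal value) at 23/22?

Continued minus principal equals ((17/55)*sqrt(55)) - ((2)*pi)*i.

The rational part is single-valued and drops out of the difference; each branch term changes only by its own monodromy.
(-1)*sqrt(1 - w/(-10/3)): winding -1 is odd, the square root flips sign, contributing -2*(-1)*sqrt(1 - (23/22)/(-10/3)) = -2*(-1)*sqrt(289/220) = (17/55)*sqrt(55).
(1)*log(1 - w/(-4/3)): each positive loop around -4/3 adds 2*pi*i to the log, so winding -1 contributes (1)*(-1)*2*pi*i = -(2)*pi*i.
Summing the contributions at w = 23/22 gives ((17/55)*sqrt(55)) - ((2)*pi)*i.


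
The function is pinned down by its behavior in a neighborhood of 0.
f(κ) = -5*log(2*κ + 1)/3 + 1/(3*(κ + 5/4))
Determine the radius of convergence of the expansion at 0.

Denominator factor (κ + 5/4): pole of order 1 at -5/4, modulus 5/4.
Branch term (-5/3)*log(1 - κ/(-1/2)): its argument vanishes at κ = -1/2, a logarithmic branch point, modulus 1/2.
The radius of convergence is the smallest modulus among the singular points: 1/2.

The radius of convergence is 1/2.


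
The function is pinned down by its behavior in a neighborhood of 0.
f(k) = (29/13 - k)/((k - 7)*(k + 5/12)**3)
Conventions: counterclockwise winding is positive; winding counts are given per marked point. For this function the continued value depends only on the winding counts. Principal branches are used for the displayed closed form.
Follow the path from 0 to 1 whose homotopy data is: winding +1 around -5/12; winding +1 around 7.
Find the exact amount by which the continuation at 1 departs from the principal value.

The function is rational, hence single-valued: continuing it around any pole returns the same value, so the difference is 0.

Continued minus principal equals 0.


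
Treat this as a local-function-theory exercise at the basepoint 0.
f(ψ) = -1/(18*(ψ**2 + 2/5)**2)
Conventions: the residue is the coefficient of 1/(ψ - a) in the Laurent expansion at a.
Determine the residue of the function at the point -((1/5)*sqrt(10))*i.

The residue is -((5/288)*sqrt(10))*i.

The factor ψ**2 + 2/5 splits as (ψ - a)(ψ - a') with a = -((1/5)*sqrt(10))*i, a' = ((1/5)*sqrt(10))*i. At the order-2 pole a set g(ψ) = (ψ - a)^2*f(ψ) = [-1/18] / (ψ - a')^2.
Order-2 pole: residue = g'(a); g'(-((1/5)*sqrt(10))*i) = -((5/288)*sqrt(10))*i, so the residue is -((5/288)*sqrt(10))*i.


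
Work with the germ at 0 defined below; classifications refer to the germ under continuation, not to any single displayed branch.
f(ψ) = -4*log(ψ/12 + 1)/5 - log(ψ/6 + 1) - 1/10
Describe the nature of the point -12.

The point is a logarithmic branch point.

The term (-4/5)*log(1 - ψ/(-12)) has argument 1 - -12/(-12) = 0 at -12: a logarithmic (infinitely-sheeted) branch point; the remaining terms are analytic or single-valued there.


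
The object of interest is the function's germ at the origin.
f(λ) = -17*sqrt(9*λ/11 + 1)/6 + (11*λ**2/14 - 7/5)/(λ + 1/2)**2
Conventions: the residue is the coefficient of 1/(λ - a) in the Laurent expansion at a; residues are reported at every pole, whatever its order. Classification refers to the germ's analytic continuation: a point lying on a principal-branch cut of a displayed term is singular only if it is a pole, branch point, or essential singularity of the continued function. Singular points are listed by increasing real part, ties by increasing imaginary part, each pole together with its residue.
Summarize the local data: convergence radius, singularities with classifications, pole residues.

Denominator factor (λ + 1/2)^2: pole of order 2 at -1/2, modulus 1/2.
Branch term (-17/6)*sqrt(1 - λ/(-11/9)): its argument vanishes at λ = -11/9, a square-root branch point, modulus 11/9.
The radius of convergence is the smallest modulus among the singular points: 1/2.
The branch term is analytic at -1/2 and contributes nothing to the residue; only the rational part matters.
At the order-2 pole -1/2 set g(λ) = (λ - (-1/2))^2*(rational part) = 11*λ**2/14 - 7/5.
Order-2 pole: residue = g'(a); g'(-1/2) = -11/14, so the residue is -11/14.
List the singular points by increasing real part (a conjugate pair: the negative imaginary part first).

Radius of convergence at 0: 1/2.
At -11/9: an algebraic (square-root) branch point.
At -1/2: a pole of order 2; residue -11/14.


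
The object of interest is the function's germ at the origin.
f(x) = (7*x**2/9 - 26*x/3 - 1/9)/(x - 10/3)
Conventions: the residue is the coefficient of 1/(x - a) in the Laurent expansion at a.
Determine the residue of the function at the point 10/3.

At the order-1 pole 10/3 set g(x) = (x - (10/3))*f(x) = 7*x**2/9 - 26*x/3 - 1/9.
Simple pole: residue = g(a) at a = 10/3, which is -1649/81.

The residue is -1649/81.


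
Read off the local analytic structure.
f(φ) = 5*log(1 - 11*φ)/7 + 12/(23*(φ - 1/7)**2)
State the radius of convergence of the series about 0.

Denominator factor (φ - 1/7)^2: pole of order 2 at 1/7, modulus 1/7.
Branch term (5/7)*log(1 - φ/(1/11)): its argument vanishes at φ = 1/11, a logarithmic branch point, modulus 1/11.
The radius of convergence is the smallest modulus among the singular points: 1/11.

The radius of convergence is 1/11.


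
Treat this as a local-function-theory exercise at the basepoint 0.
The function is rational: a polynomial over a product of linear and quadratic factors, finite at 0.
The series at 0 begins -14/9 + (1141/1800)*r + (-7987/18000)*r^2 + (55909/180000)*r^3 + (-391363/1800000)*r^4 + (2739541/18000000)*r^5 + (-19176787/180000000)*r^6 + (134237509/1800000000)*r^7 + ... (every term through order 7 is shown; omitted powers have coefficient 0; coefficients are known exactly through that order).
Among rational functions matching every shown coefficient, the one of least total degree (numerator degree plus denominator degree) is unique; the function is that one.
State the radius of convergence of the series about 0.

The radius of convergence is 10/7.

No rational of total degree below 2 reproduces all 8 coefficients; solving the [1/1] Pade equations on them gives f(r) = (-13*r/20 - 20/9)/(r + 10/7), whose expansion matches every shown term.
Denominator factor (r + 10/7): pole of order 1 at -10/7, modulus 10/7.
The radius of convergence is the smallest modulus among the singular points: 10/7.


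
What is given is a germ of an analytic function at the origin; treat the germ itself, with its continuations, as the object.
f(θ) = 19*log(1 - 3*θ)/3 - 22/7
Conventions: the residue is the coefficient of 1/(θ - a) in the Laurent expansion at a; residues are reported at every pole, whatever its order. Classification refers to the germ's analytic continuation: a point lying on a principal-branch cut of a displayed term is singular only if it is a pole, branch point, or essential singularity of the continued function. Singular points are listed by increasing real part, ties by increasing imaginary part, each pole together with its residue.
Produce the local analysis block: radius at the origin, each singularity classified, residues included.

Branch term (19/3)*log(1 - θ/(1/3)): its argument vanishes at θ = 1/3, a logarithmic branch point, modulus 1/3.
The radius of convergence is the smallest modulus among the singular points: 1/3.

Radius of convergence at 0: 1/3.
At 1/3: a logarithmic branch point.


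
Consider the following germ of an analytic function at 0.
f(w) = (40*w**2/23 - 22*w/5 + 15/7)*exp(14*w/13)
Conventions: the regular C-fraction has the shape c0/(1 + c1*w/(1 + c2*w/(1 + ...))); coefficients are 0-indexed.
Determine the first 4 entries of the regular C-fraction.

The regular C-fraction coefficients are [15/7, 952/975, -2769253/1524900, 18411092475/56304451996].

Taylor coefficients (expand at 0): a_0 = 15/7, a_1 = -136/65, a_2 = -34142/19435, a_3 = -58744/252655.
c0 = a_0 = 15/7. Peel one level at a time: if S = 1 + c*w/S' with S'(0) = 1, then c is the w-coefficient of S and S' = c*w/(S - 1).
S_1 = c0/f = 1 + (952/975)*w + (38769542/21864375)*w^2 + ...; c1 = 952/975.
S_2 = c1*w/(S_1 - 1) = 1 + (-2769253/1524900)*w + (245481233/413390224)*w^2 + ...; c2 = -2769253/1524900.
S_3 = c2*w/(S_2 - 1) = 1 + (18411092475/56304451996)*w + ...; c3 = 18411092475/56304451996.


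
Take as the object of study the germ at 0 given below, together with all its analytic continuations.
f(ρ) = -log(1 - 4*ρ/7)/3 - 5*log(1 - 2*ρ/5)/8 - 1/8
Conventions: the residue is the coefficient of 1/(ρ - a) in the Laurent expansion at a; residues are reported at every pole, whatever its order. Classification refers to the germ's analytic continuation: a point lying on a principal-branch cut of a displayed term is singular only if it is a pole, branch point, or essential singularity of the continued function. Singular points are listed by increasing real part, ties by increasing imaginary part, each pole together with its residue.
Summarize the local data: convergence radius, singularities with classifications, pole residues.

Radius of convergence at 0: 7/4.
At 7/4: a logarithmic branch point.
At 5/2: a logarithmic branch point.

Branch term (-1/3)*log(1 - ρ/(7/4)): its argument vanishes at ρ = 7/4, a logarithmic branch point, modulus 7/4.
Branch term (-5/8)*log(1 - ρ/(5/2)): its argument vanishes at ρ = 5/2, a logarithmic branch point, modulus 5/2.
The radius of convergence is the smallest modulus among the singular points: 7/4.
List the singular points by increasing real part (a conjugate pair: the negative imaginary part first).


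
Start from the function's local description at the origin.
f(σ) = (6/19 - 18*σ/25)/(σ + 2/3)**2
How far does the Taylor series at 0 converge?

Denominator factor (σ + 2/3)^2: pole of order 2 at -2/3, modulus 2/3.
The radius of convergence is the smallest modulus among the singular points: 2/3.

The radius of convergence is 2/3.


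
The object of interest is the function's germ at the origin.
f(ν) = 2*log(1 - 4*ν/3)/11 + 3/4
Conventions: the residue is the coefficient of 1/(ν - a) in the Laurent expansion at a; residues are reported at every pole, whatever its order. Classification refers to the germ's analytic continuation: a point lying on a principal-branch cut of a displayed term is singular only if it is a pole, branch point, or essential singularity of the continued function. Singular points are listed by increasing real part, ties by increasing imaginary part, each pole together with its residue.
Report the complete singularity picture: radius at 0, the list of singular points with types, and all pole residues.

Radius of convergence at 0: 3/4.
At 3/4: a logarithmic branch point.

Branch term (2/11)*log(1 - ν/(3/4)): its argument vanishes at ν = 3/4, a logarithmic branch point, modulus 3/4.
The radius of convergence is the smallest modulus among the singular points: 3/4.


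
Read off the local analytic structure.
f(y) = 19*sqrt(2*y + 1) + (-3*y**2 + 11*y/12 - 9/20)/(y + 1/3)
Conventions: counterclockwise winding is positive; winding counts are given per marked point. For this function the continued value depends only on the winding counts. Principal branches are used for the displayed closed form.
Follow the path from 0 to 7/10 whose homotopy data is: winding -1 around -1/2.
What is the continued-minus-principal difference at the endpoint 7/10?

The rational part is single-valued and drops out of the difference; each branch term changes only by its own monodromy.
(19)*sqrt(1 - y/(-1/2)): winding -1 is odd, the square root flips sign, contributing -2*(19)*sqrt(1 - (7/10)/(-1/2)) = -2*(19)*sqrt(12/5) = -(76/5)*sqrt(15).
Summing the contributions at y = 7/10 gives -(76/5)*sqrt(15).

Continued minus principal equals -(76/5)*sqrt(15).


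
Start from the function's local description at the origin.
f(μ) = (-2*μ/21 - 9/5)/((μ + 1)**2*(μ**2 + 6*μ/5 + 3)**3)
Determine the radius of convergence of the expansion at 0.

The radius of convergence is 1.

Denominator factor (μ + 1)^2: pole of order 2 at -1, modulus 1.
Denominator factor (μ**2 + 6*μ/5 + 3)^3: discriminant -264/25, complex-conjugate roots (-3/5) + ((1/5)*sqrt(66))*i and (-3/5) - ((1/5)*sqrt(66))*i; poles of order 3, moduli sqrt(3) and sqrt(3).
The radius of convergence is the smallest modulus among the singular points: 1.


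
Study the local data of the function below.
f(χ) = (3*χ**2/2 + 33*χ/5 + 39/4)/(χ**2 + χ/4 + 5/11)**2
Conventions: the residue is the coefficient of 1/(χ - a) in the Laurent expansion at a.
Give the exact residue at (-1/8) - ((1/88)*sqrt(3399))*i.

The residue is ((22544/159135)*sqrt(3399))*i.

The factor χ**2 + χ/4 + 5/11 splits as (χ - a)(χ - a') with a = (-1/8) - ((1/88)*sqrt(3399))*i, a' = (-1/8) + ((1/88)*sqrt(3399))*i. At the order-2 pole a set g(χ) = (χ - a)^2*f(χ) = [3*χ**2/2 + 33*χ/5 + 39/4] / (χ - a')^2.
Order-2 pole: residue = g'(a); g'((-1/8) - ((1/88)*sqrt(3399))*i) = ((22544/159135)*sqrt(3399))*i, so the residue is ((22544/159135)*sqrt(3399))*i.


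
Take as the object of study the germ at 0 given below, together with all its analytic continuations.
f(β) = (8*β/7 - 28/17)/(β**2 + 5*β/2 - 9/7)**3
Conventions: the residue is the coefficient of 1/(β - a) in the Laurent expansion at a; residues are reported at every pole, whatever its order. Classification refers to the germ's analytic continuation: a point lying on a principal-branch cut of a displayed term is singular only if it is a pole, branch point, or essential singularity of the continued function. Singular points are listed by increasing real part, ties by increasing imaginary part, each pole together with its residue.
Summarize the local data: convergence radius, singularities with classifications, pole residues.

Radius of convergence at 0: -5/4 + (1/28)*sqrt(2233).
At -5/4 - (1/28)*sqrt(2233): a pole of order 3; residue (491904/551849903)*sqrt(2233).
At -5/4 + (1/28)*sqrt(2233): a pole of order 3; residue -(491904/551849903)*sqrt(2233).

Denominator factor (β**2 + 5*β/2 - 9/7)^3: discriminant 319/28, real irrational roots -5/4 + (1/28)*sqrt(2233) and -5/4 - (1/28)*sqrt(2233); poles of order 3, moduli -5/4 + (1/28)*sqrt(2233) and 5/4 + (1/28)*sqrt(2233).
The radius of convergence is the smallest modulus among the singular points: -5/4 + (1/28)*sqrt(2233).
The factor β**2 + 5*β/2 - 9/7 splits as (β - a)(β - a') with a = -5/4 - (1/28)*sqrt(2233), a' = -5/4 + (1/28)*sqrt(2233). At the order-3 pole a set g(β) = (β - a)^3*f(β) = [8*β/7 - 28/17] / (β - a')^3.
Order-3 pole: residue = g''(a)/2; g''(-5/4 - (1/28)*sqrt(2233)) = (983808/551849903)*sqrt(2233), so the residue is (491904/551849903)*sqrt(2233).
The factor β**2 + 5*β/2 - 9/7 splits as (β - a)(β - a') with a = -5/4 + (1/28)*sqrt(2233), a' = -5/4 - (1/28)*sqrt(2233). At the order-3 pole a set g(β) = (β - a)^3*f(β) = [8*β/7 - 28/17] / (β - a')^3.
Order-3 pole: residue = g''(a)/2; g''(-5/4 + (1/28)*sqrt(2233)) = -(983808/551849903)*sqrt(2233), so the residue is -(491904/551849903)*sqrt(2233).
List the singular points by increasing real part (a conjugate pair: the negative imaginary part first).


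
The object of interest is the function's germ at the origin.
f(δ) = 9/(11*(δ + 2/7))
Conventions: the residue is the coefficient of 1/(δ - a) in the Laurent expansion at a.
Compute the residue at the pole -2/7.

At the order-1 pole -2/7 set g(δ) = (δ - (-2/7))*f(δ) = 9/11.
Simple pole: residue = g(a) at a = -2/7, which is 9/11.

The residue is 9/11.


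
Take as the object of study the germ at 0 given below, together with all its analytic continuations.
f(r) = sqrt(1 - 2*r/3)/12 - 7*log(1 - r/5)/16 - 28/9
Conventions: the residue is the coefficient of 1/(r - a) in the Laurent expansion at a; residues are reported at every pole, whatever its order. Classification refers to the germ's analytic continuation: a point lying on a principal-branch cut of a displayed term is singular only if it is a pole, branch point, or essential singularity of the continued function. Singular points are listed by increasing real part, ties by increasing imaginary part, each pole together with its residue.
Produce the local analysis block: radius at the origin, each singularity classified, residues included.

Radius of convergence at 0: 3/2.
At 3/2: an algebraic (square-root) branch point.
At 5: a logarithmic branch point.

Branch term (-7/16)*log(1 - r/(5)): its argument vanishes at r = 5, a logarithmic branch point, modulus 5.
Branch term (1/12)*sqrt(1 - r/(3/2)): its argument vanishes at r = 3/2, a square-root branch point, modulus 3/2.
The radius of convergence is the smallest modulus among the singular points: 3/2.
List the singular points by increasing real part (a conjugate pair: the negative imaginary part first).


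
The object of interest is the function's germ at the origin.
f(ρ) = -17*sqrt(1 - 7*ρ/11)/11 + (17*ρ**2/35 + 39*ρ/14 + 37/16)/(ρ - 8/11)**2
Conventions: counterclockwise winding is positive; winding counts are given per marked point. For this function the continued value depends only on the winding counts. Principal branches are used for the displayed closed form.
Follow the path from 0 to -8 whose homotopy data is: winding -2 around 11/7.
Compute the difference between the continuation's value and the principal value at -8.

Continued minus principal equals 0.

The rational part is single-valued and drops out of the difference; each branch term changes only by its own monodromy.
(-17/11)*sqrt(1 - ρ/(11/7)): winding -2 is even, the square root returns to the same sheet, contribution 0.
Summing the contributions at ρ = -8 gives 0.


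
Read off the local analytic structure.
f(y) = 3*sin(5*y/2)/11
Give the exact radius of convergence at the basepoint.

The radius of convergence is infinite.

The factor -sin(5*y/2) is entire and contributes no finite singular point.
The polynomial part has no poles.
No finite singular points: the Taylor series at 0 converges everywhere.


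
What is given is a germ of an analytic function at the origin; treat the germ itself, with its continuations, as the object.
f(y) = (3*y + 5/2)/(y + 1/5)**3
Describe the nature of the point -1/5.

The denominator factor y + 1/5 vanishes at -1/5 and appears to the power 3; the numerator there equals 19/10, nonzero, and no other factor vanishes.
Hence a pole whose order is the multiplicity, 3.

The point is a pole of order 3.


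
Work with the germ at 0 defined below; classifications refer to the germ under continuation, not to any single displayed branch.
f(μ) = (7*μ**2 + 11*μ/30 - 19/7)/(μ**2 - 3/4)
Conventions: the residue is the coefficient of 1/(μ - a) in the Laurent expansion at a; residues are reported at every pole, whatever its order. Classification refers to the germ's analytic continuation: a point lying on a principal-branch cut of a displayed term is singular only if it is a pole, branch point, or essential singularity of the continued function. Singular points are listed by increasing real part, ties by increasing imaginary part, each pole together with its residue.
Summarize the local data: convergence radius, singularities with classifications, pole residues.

Radius of convergence at 0: (1/2)*sqrt(3).
At -(1/2)*sqrt(3): a pole of order 1; residue 11/60 - (71/84)*sqrt(3).
At (1/2)*sqrt(3): a pole of order 1; residue 11/60 + (71/84)*sqrt(3).

Denominator factor (μ**2 - 3/4): discriminant 3, real irrational roots (1/2)*sqrt(3) and -(1/2)*sqrt(3); poles of order 1, moduli (1/2)*sqrt(3) and (1/2)*sqrt(3).
The radius of convergence is the smallest modulus among the singular points: (1/2)*sqrt(3).
The factor μ**2 - 3/4 splits as (μ - a)(μ - a') with a = -(1/2)*sqrt(3), a' = (1/2)*sqrt(3). At the order-1 pole a set g(μ) = (μ - a)*f(μ) = [7*μ**2 + 11*μ/30 - 19/7] / (μ - a').
Simple pole: residue = g(a) at a = -(1/2)*sqrt(3), which is 11/60 - (71/84)*sqrt(3).
The factor μ**2 - 3/4 splits as (μ - a)(μ - a') with a = (1/2)*sqrt(3), a' = -(1/2)*sqrt(3). At the order-1 pole a set g(μ) = (μ - a)*f(μ) = [7*μ**2 + 11*μ/30 - 19/7] / (μ - a').
Simple pole: residue = g(a) at a = (1/2)*sqrt(3), which is 11/60 + (71/84)*sqrt(3).
List the singular points by increasing real part (a conjugate pair: the negative imaginary part first).


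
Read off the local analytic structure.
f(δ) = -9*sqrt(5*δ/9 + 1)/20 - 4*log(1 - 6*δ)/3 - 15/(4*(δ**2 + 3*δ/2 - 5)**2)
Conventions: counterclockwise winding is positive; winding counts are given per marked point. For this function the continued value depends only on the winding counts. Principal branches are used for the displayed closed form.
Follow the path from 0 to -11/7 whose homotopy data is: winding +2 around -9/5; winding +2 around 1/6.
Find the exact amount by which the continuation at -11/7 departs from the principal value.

Continued minus principal equals -(16/3)*pi*i.

The rational part is single-valued and drops out of the difference; each branch term changes only by its own monodromy.
(-9/20)*sqrt(1 - δ/(-9/5)): winding +2 is even, the square root returns to the same sheet, contribution 0.
(-4/3)*log(1 - δ/(1/6)): each positive loop around 1/6 adds 2*pi*i to the log, so winding +2 contributes (-4/3)*(2)*2*pi*i = -(16/3)*pi*i.
Summing the contributions at δ = -11/7 gives -(16/3)*pi*i.


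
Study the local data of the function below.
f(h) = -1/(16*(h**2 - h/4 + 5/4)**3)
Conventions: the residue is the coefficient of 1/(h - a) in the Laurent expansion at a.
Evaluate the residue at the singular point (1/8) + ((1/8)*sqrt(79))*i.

The residue is ((384/493039)*sqrt(79))*i.


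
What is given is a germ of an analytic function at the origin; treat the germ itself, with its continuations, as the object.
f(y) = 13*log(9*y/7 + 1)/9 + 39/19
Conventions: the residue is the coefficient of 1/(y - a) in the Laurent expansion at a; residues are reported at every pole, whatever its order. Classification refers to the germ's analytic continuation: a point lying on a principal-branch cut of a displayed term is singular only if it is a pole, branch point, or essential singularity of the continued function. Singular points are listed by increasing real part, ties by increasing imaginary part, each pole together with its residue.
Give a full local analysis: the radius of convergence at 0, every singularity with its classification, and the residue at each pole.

Branch term (13/9)*log(1 - y/(-7/9)): its argument vanishes at y = -7/9, a logarithmic branch point, modulus 7/9.
The radius of convergence is the smallest modulus among the singular points: 7/9.

Radius of convergence at 0: 7/9.
At -7/9: a logarithmic branch point.


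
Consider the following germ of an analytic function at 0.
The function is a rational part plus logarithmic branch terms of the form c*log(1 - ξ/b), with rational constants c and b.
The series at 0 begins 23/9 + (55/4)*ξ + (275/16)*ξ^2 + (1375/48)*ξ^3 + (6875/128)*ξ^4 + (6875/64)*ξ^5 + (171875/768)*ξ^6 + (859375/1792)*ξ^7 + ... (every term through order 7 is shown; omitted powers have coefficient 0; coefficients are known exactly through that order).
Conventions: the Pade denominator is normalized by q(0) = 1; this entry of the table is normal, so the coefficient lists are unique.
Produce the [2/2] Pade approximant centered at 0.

The Pade approximant has numerator coefficients [23/9, 265/36, -6275/432]; denominator coefficients [1, -5/2, 25/24].

Taylor coefficients needed (read off): a_0 = 23/9, a_1 = 55/4, a_2 = 275/16, a_3 = 1375/48, a_4 = 6875/128.
Write the denominator as Q(ξ) = 1 + q1*ξ + q2*ξ^2. Requiring Q*f - P = O(ξ^5) with deg P <= 2 kills the coefficients of ξ^3..ξ^4 in Q*f:
  ξ^3: a_3 + q1*a_2 + q2*a_1 = 0, i.e. 1375/48 + (275/16)*q1 + (55/4)*q2 = 0.
  ξ^4: a_4 + q1*a_3 + q2*a_2 = 0, i.e. 6875/128 + (1375/48)*q1 + (275/16)*q2 = 0.
Solving this linear system: q1 = -5/2, q2 = 25/24.
The numerator is Q*f truncated at degree 2: P0 = a_0 = 23/9; P1 = a_1 + q1*a_0 = 265/36; P2 = a_2 + q1*a_1 + q2*a_0 = -6275/432.


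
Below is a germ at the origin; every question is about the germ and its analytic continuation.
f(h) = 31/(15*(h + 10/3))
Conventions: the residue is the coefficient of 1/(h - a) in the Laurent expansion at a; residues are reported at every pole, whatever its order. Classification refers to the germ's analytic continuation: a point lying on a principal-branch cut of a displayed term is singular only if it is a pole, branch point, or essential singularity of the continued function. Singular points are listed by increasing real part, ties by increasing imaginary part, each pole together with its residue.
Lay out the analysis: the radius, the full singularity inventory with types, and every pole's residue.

Radius of convergence at 0: 10/3.
At -10/3: a pole of order 1; residue 31/15.

Denominator factor (h + 10/3): pole of order 1 at -10/3, modulus 10/3.
The radius of convergence is the smallest modulus among the singular points: 10/3.
At the order-1 pole -10/3 set g(h) = (h - (-10/3))*f(h) = 31/15.
Simple pole: residue = g(a) at a = -10/3, which is 31/15.


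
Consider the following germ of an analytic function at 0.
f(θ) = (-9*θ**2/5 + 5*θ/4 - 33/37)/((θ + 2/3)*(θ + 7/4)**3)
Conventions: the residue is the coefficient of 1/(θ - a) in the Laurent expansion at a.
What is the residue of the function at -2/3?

At the order-1 pole -2/3 set g(θ) = (θ - (-2/3))*f(θ) = (-9*θ**2/5 + 5*θ/4 - 33/37)/(θ + 7/4)**3.
Simple pole: residue = g(a) at a = -2/3, which is -807264/406445.

The residue is -807264/406445.
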